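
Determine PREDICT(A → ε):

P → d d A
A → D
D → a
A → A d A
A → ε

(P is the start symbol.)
{ $, 'd' }

PREDICT(A → ε) = (FIRST(RHS) \ {ε}) ∪ (FOLLOW(A) if ε ∈ FIRST(RHS), i.e. RHS ⇒* ε)
The right-hand side is ε (FIRST(ε) = { ε }), so the predict set is FOLLOW(A) = { $, 'd' }
PREDICT(A → ε) = { $, 'd' }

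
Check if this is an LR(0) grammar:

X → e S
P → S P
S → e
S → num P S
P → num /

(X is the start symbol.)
Yes, the grammar is LR(0)

Augment with X' → X and build the canonical LR(0) collection (I0 = CLOSURE({[X' → . X]}), then GOTO on every symbol after a dot until no new states appear). It has 12 states:
  I0: { [X → . e S], [X' → . X] }  — shift
  I1: { [X' → X .] }  — accept
  I2: { [S → . e], [S → . num P S], [X → e . S] }  — shift
  I3: { [X → e S .] }  — reduce
  I4: { [S → e .] }  — reduce
  I5: { [P → . S P], [P → . num /], [S → . e], [S → . num P S], [S → num . P S] }  — shift
  I6: { [S → . e], [S → . num P S], [S → num P . S] }  — shift
  I7: { [P → . S P], [P → . num /], [P → S . P], [S → . e], [S → . num P S] }  — shift
  I8: { [P → . S P], [P → . num /], [P → num . /], [S → . e], [S → . num P S], [S → num . P S] }  — shift
  I9: { [P → num / .] }  — reduce
  I10: { [P → S P .] }  — reduce
  I11: { [S → num P S .] }  — reduce

Every state is either a pure shift/goto state or contains exactly one complete item and nothing to shift — no conflicts. The grammar is LR(0).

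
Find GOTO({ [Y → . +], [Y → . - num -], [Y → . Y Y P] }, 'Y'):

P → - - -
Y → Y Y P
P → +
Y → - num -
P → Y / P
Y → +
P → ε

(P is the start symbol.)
GOTO(I, 'Y') = CLOSURE({ [A → αX.β] : [A → α.Xβ] ∈ I, X = 'Y' })

Items with dot before 'Y', with the dot advanced:
  [Y → . Y Y P] → [Y → Y . Y P]
Closure of the advanced items:
  [Y → Y . Y P] has the dot before Y: add [Y → . Y Y P], [Y → . - num -], [Y → . +]

GOTO = { [Y → . +], [Y → . - num -], [Y → . Y Y P], [Y → Y . Y P] }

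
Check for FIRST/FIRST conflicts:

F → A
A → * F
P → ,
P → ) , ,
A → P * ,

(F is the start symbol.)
A FIRST/FIRST conflict occurs when two productions N → α and N → β for the same non-terminal have FIRST(α) ∩ FIRST(β) ≠ ∅ (with ε ∈ FIRST of a nullable right-hand side, so two nullable alternatives also conflict).

FIRST sets of the non-terminals at (or reachable through a nullable prefix from) the front of some alternative:
  FIRST(P) = { ')', ',' }

Productions for A:
  A → * F: FIRST = { '*' }
  A → P * ,: FIRST = { ')', ',' }
Productions for P:
  P → ,: FIRST = { ',' }
  P → ) , ,: FIRST = { ')' }
F has only one production, so no FIRST/FIRST conflict is possible there.

All alternatives of each non-terminal have pairwise disjoint FIRST sets.

Answer: No FIRST/FIRST conflicts.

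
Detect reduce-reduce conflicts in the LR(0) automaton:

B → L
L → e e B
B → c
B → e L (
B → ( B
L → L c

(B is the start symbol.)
No reduce-reduce conflicts

A reduce-reduce conflict occurs when an LR(0) state has two complete items [A → α .] and [B → β .] — both call for a reduction, and with no lookahead the parser cannot choose between them.

Augment with B' → B and build the canonical LR(0) collection (I0 = CLOSURE({[B' → . B]}), then GOTO on every symbol after a dot until no new states appear). It has 14 states:
  I0: { [B → . ( B], [B → . L], [B → . c], [B → . e L (], [B' → . B], [L → . L c], [L → . e e B] }  — shift
  I1: { [B → ( . B], [B → . ( B], [B → . L], [B → . c], [B → . e L (], [L → . L c], [L → . e e B] }  — shift
  I2: { [B' → B .] }  — accept
  I3: { [B → L .], [L → L . c] }  — shift, reduce
  I4: { [B → c .] }  — reduce
  I5: { [B → e . L (], [L → . L c], [L → . e e B], [L → e . e B] }  — shift
  I6: { [B → e L . (], [L → L . c] }  — shift
  I7: { [B → . ( B], [B → . L], [B → . c], [B → . e L (], [L → . L c], [L → . e e B], [L → e . e B], [L → e e . B] }  — shift
  I8: { [L → e e B .] }  — reduce
  I9: { [B → . ( B], [B → . L], [B → . c], [B → . e L (], [B → e . L (], [L → . L c], [L → . e e B], [L → e . e B], [L → e e . B] }  — shift
  I10: { [B → L .], [B → e L . (], [L → L . c] }  — shift, reduce
  I11: { [B → e L ( .] }  — reduce
  I12: { [L → L c .] }  — reduce
  I13: { [B → ( B .] }  — reduce

No state contains more than one complete item.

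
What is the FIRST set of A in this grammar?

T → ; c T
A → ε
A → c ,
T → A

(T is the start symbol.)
To compute FIRST(A), examine every production with A on the left-hand side, reading each right-hand side left to right until a non-nullable symbol is reached.

From A → ε:
  - ε-production, so ε ∈ FIRST(A)
From A → c ,:
  - c is a terminal: add 'c' and stop

Collecting: FIRST(A) = { 'c', ε }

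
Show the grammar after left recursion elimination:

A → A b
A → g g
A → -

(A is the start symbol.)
A → g g A'
A → - A'
A' → b A'
A' → ε

A is directly left-recursive. The standard transformation for
  A → A α₁ | ... | A α_m | β₁ | ... | β_n
is
  A  → β₁ A' | ... | β_n A'
  A' → α₁ A' | ... | α_m A' | ε

A → g g becomes A → g g A'
A → - becomes A → - A'
A → A b becomes A' → b A'
Add A' → ε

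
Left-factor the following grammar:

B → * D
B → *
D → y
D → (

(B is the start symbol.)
B → * B'
B' → D
B' → ε
D → y
D → (

Left-factoring transforms A → αβ₁ | αβ₂ into A → αA' and A' → β₁ | β₂
(α is the longest common prefix among the alternatives). Repeat until
no nonterminal has two alternatives with a common prefix.

Round 1: B has alternatives sharing prefix '*'. Introduce B': B → * B'
  Add: B' → D
  Add: B' → ε

No remaining common prefixes — done.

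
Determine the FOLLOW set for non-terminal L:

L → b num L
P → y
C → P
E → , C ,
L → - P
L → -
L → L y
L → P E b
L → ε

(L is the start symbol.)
L is the start symbol, so $ ∈ FOLLOW(L).
In L → b num L: L is at the end; this adds FOLLOW(L) to itself — nothing new
In L → L y: L is followed by y, add FIRST(y) \ {ε} = { 'y' }

Taking the union: FOLLOW(L) = { $, 'y' }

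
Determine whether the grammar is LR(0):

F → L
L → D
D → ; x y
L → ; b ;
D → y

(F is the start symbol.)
A grammar is LR(0) if no state in the canonical LR(0) collection has:
  - both a shift item (dot before a terminal) and a complete item (shift-reduce conflict), or
  - two or more complete items (reduce-reduce conflict; the accept item [F' → F .] counts as a complete item here).

Augment with F' → F and build the canonical LR(0) collection (I0 = CLOSURE({[F' → . F]}), then GOTO on every symbol after a dot until no new states appear). It has 10 states:
  I0: { [D → . ; x y], [D → . y], [F → . L], [F' → . F], [L → . ; b ;], [L → . D] }  — shift
  I1: { [D → ; . x y], [L → ; . b ;] }  — shift
  I2: { [L → D .] }  — reduce
  I3: { [F' → F .] }  — accept
  I4: { [F → L .] }  — reduce
  I5: { [D → y .] }  — reduce
  I6: { [L → ; b . ;] }  — shift
  I7: { [D → ; x . y] }  — shift
  I8: { [D → ; x y .] }  — reduce
  I9: { [L → ; b ; .] }  — reduce

Every state is either a pure shift/goto state or contains exactly one complete item and nothing to shift — no conflicts. The grammar is LR(0).

Answer: Yes, the grammar is LR(0)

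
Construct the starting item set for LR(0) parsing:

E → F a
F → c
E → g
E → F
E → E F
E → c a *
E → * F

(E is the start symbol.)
First, augment the grammar with E' → E
I₀ = CLOSURE({ [E' → . E] }):
  [E' → . E] has the dot before E: add [E → . F a], [E → . g], [E → . F], [E → . E F], [E → . c a *], [E → . * F]
  [E → . F a] has the dot before F: add [F → . c]
No further items can be added.

I₀ = { [E → . * F], [E → . E F], [E → . F a], [E → . F], [E → . c a *], [E → . g], [E' → . E], [F → . c] }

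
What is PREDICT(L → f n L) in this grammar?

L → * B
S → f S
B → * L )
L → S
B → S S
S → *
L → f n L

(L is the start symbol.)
{ 'f' }

PREDICT(L → f n L) = (FIRST(RHS) \ {ε}) ∪ (FOLLOW(L) if ε ∈ FIRST(RHS), i.e. RHS ⇒* ε)
FIRST(f n L) = { 'f' }
ε ∉ FIRST(f n L), so FOLLOW(L) is not added.
PREDICT(L → f n L) = { 'f' }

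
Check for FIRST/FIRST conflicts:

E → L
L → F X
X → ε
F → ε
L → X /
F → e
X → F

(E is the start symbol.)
FIRST sets of the non-terminals at (or reachable through a nullable prefix from) the front of some alternative:
  FIRST(F) = { 'e', ε }
  FIRST(X) = { 'e', ε }

Productions for L:
  L → F X: FIRST = { 'e', ε }
  L → X /: FIRST = { '/', 'e' }
Productions for X:
  X → ε: FIRST = { ε }
  X → F: FIRST = { 'e', ε }
Productions for F:
  F → ε: FIRST = { ε }
  F → e: FIRST = { 'e' }
E has only one production, so no FIRST/FIRST conflict is possible there.

Conflict for L: L → F X and L → X /
  Overlap: { 'e' }
Conflict for X: X → ε and X → F
  Overlap: { ε }

Answer: Yes. L → F X / L → X '/' on { 'e' }; X → ε / X → F on { ε }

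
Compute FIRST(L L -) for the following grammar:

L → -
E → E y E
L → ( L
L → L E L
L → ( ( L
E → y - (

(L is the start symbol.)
{ '(', '-' }

FIRST sets of the non-terminals involved (from the grammar, by fixed-point iteration):
  FIRST(L) = { '(', '-' }

To compute FIRST(L L -), process the symbols left to right:
Symbol L is a non-terminal. Add FIRST(L) \ {ε} = { '(', '-' }
L is not nullable (ε ∉ FIRST(L)), so stop here.
FIRST(L L -) = { '(', '-' }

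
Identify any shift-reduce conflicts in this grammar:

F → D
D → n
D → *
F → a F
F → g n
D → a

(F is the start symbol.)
Yes — I4: [D → a .] vs [D → . *]

A shift-reduce conflict occurs when an LR(0) state has both:
  - a complete (reduce) item [A → α .] (dot at the end), and
  - a shift item [B → β . c γ] (dot before a terminal).

Augment with F' → F and build the canonical LR(0) collection (I0 = CLOSURE({[F' → . F]}), then GOTO on every symbol after a dot until no new states appear). It has 9 states:
  I0: { [D → . *], [D → . a], [D → . n], [F → . D], [F → . a F], [F → . g n], [F' → . F] }  — shift
  I1: { [D → * .] }  — reduce
  I2: { [F → D .] }  — reduce
  I3: { [F' → F .] }  — accept
  I4: { [D → . *], [D → . a], [D → . n], [D → a .], [F → . D], [F → . a F], [F → . g n], [F → a . F] }  — shift, reduce
  I5: { [F → g . n] }  — shift
  I6: { [D → n .] }  — reduce
  I7: { [F → g n .] }  — reduce
  I8: { [F → a F .] }  — reduce

I4 contains reduce item [D → a .] and shift items [D → . *], [D → . a], [D → . n], [F → . a F], [F → . g n] — shift-reduce conflict.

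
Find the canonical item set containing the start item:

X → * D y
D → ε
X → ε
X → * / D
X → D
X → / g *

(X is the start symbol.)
First, augment the grammar with X' → X
I₀ = CLOSURE({ [X' → . X] }):
  [X' → . X] has the dot before X: add [X → . * D y], [X → .], [X → . * / D], [X → . D], [X → . / g *]
  [X → . D] has the dot before D: add [D → .]
No further items can be added.

I₀ = { [D → .], [X → . * / D], [X → . * D y], [X → . / g *], [X → . D], [X → .], [X' → . X] }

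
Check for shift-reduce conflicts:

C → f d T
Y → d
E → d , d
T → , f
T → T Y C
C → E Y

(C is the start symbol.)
Yes — I7: [C → f d T .] vs [Y → . d]

A shift-reduce conflict occurs when an LR(0) state has both:
  - a complete (reduce) item [A → α .] (dot at the end), and
  - a shift item [B → β . c γ] (dot before a terminal).

Augment with C' → C and build the canonical LR(0) collection (I0 = CLOSURE({[C' → . C]}), then GOTO on every symbol after a dot until no new states appear). It has 15 states:
  I0: { [C → . E Y], [C → . f d T], [C' → . C], [E → . d , d] }  — shift
  I1: { [C' → C .] }  — accept
  I2: { [C → E . Y], [Y → . d] }  — shift
  I3: { [E → d . , d] }  — shift
  I4: { [C → f . d T] }  — shift
  I5: { [C → f d . T], [T → . , f], [T → . T Y C] }  — shift
  I6: { [T → , . f] }  — shift
  I7: { [C → f d T .], [T → T . Y C], [Y → . d] }  — shift, reduce
  I8: { [C → . E Y], [C → . f d T], [E → . d , d], [T → T Y . C] }  — shift
  I9: { [Y → d .] }  — reduce
  I10: { [T → T Y C .] }  — reduce
  I11: { [T → , f .] }  — reduce
  I12: { [E → d , . d] }  — shift
  I13: { [E → d , d .] }  — reduce
  I14: { [C → E Y .] }  — reduce

I7 contains reduce item [C → f d T .] and shift item [Y → . d] — shift-reduce conflict.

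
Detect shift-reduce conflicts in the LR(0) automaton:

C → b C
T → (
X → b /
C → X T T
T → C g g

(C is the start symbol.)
A shift-reduce conflict occurs when an LR(0) state has both:
  - a complete (reduce) item [A → α .] (dot at the end), and
  - a shift item [B → β . c γ] (dot before a terminal).

Augment with C' → C and build the canonical LR(0) collection (I0 = CLOSURE({[C' → . C]}), then GOTO on every symbol after a dot until no new states appear). It has 12 states:
  I0: { [C → . X T T], [C → . b C], [C' → . C], [X → . b /] }  — shift
  I1: { [C' → C .] }  — accept
  I2: { [C → . X T T], [C → . b C], [C → X . T T], [T → . (], [T → . C g g], [X → . b /] }  — shift
  I3: { [C → . X T T], [C → . b C], [C → b . C], [X → . b /], [X → b . /] }  — shift
  I4: { [X → b / .] }  — reduce
  I5: { [C → b C .] }  — reduce
  I6: { [T → ( .] }  — reduce
  I7: { [T → C . g g] }  — shift
  I8: { [C → . X T T], [C → . b C], [C → X T . T], [T → . (], [T → . C g g], [X → . b /] }  — shift
  I9: { [C → X T T .] }  — reduce
  I10: { [T → C g . g] }  — shift
  I11: { [T → C g g .] }  — reduce

No state contains both a complete item and a shift item.

Answer: No shift-reduce conflicts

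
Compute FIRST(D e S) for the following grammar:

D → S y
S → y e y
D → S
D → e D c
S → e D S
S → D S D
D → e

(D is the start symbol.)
{ 'e', 'y' }

FIRST sets of the non-terminals involved (from the grammar, by fixed-point iteration):
  FIRST(D) = { 'e', 'y' }

To compute FIRST(D e S), process the symbols left to right:
Symbol D is a non-terminal. Add FIRST(D) \ {ε} = { 'e', 'y' }
D is not nullable (ε ∉ FIRST(D)), so stop here.
FIRST(D e S) = { 'e', 'y' }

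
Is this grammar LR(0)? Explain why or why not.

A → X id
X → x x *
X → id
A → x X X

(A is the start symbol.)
Yes, the grammar is LR(0)

Augment with A' → A and build the canonical LR(0) collection (I0 = CLOSURE({[A' → . A]}), then GOTO on every symbol after a dot until no new states appear). It has 12 states:
  I0: { [A → . X id], [A → . x X X], [A' → . A], [X → . id], [X → . x x *] }  — shift
  I1: { [A' → A .] }  — accept
  I2: { [A → X . id] }  — shift
  I3: { [X → id .] }  — reduce
  I4: { [A → x . X X], [X → . id], [X → . x x *], [X → x . x *] }  — shift
  I5: { [A → x X . X], [X → . id], [X → . x x *] }  — shift
  I6: { [X → x . x *], [X → x x . *] }  — shift
  I7: { [X → x x * .] }  — reduce
  I8: { [X → x x . *] }  — shift
  I9: { [A → x X X .] }  — reduce
  I10: { [X → x . x *] }  — shift
  I11: { [A → X id .] }  — reduce

Every state is either a pure shift/goto state or contains exactly one complete item and nothing to shift — no conflicts. The grammar is LR(0).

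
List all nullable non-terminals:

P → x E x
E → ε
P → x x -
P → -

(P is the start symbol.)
A non-terminal is nullable if it can derive ε (the empty string): either it has an ε-production, or it has a production whose right-hand side consists entirely of nullable non-terminals.

ε-productions: E → ε
So E is immediately nullable.
No further non-terminal can be added: every production for the remaining non-terminals contains a terminal or a non-nullable non-terminal.
Nullable = { 'E' }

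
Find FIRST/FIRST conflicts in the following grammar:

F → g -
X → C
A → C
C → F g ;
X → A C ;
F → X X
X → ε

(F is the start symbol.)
Yes. F → g '-' / F → X X on { 'g' }; X → C / X → A C ';' on { 'g' }

FIRST sets of the non-terminals at (or reachable through a nullable prefix from) the front of some alternative:
  FIRST(X) = { 'g', ε }
  FIRST(C) = { 'g' }
  FIRST(A) = { 'g' }

Productions for F:
  F → g -: FIRST = { 'g' }
  F → X X: FIRST = { 'g', ε }
Productions for X:
  X → C: FIRST = { 'g' }
  X → A C ;: FIRST = { 'g' }
  X → ε: FIRST = { ε }
A, C have only one production, so no FIRST/FIRST conflict is possible there.

Conflict for F: F → g - and F → X X
  Overlap: { 'g' }
Conflict for X: X → C and X → A C ;
  Overlap: { 'g' }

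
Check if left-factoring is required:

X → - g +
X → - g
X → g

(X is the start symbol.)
Yes, X has productions with common prefix '- g'

Left-factoring is needed when two productions for the same non-terminal
share a common prefix on the right-hand side.

Productions for X:
  X → - g +
  X → - g
  X → g

Found common prefix '- g' in productions for X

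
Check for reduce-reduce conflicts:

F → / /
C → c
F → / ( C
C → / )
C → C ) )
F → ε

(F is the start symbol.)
Augment with F' → F and build the canonical LR(0) collection (I0 = CLOSURE({[F' → . F]}), then GOTO on every symbol after a dot until no new states appear). It has 11 states:
  I0: { [F → . / ( C], [F → . / /], [F → .], [F' → . F] }  — shift, reduce
  I1: { [F → / . ( C], [F → / . /] }  — shift
  I2: { [F' → F .] }  — accept
  I3: { [C → . / )], [C → . C ) )], [C → . c], [F → / ( . C] }  — shift
  I4: { [F → / / .] }  — reduce
  I5: { [C → / . )] }  — shift
  I6: { [C → C . ) )], [F → / ( C .] }  — shift, reduce
  I7: { [C → c .] }  — reduce
  I8: { [C → C ) . )] }  — shift
  I9: { [C → C ) ) .] }  — reduce
  I10: { [C → / ) .] }  — reduce

No state contains more than one complete item.

Answer: No reduce-reduce conflicts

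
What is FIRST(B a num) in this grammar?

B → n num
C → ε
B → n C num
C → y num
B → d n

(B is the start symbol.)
FIRST sets of the non-terminals involved (from the grammar, by fixed-point iteration):
  FIRST(B) = { 'd', 'n' }

To compute FIRST(B a num), process the symbols left to right:
Symbol B is a non-terminal. Add FIRST(B) \ {ε} = { 'd', 'n' }
B is not nullable (ε ∉ FIRST(B)), so stop here.
FIRST(B a num) = { 'd', 'n' }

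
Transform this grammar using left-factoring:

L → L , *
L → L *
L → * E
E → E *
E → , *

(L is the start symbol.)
L → L L'
L' → , *
L' → *
L → * E
E → E *
E → , *

Left-factoring transforms A → αβ₁ | αβ₂ into A → αA' and A' → β₁ | β₂
(α is the longest common prefix among the alternatives). Repeat until
no nonterminal has two alternatives with a common prefix.

Round 1: L has alternatives sharing prefix 'L'. Introduce L': L → L L'
  Add: L' → , *
  Add: L' → *

No remaining common prefixes — done.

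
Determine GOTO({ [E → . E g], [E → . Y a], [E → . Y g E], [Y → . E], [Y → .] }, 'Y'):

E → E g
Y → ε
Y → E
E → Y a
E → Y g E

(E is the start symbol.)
GOTO(I, 'Y') = CLOSURE({ [A → αX.β] : [A → α.Xβ] ∈ I, X = 'Y' })

Items with dot before 'Y', with the dot advanced:
  [E → . Y a] → [E → Y . a]
  [E → . Y g E] → [E → Y . g E]
Closure adds nothing (no advanced item has the dot before a non-terminal).

GOTO = { [E → Y . a], [E → Y . g E] }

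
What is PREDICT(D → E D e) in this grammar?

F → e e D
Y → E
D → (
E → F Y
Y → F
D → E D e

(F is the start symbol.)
{ 'e' }

PREDICT(D → E D e) = (FIRST(RHS) \ {ε}) ∪ (FOLLOW(D) if ε ∈ FIRST(RHS), i.e. RHS ⇒* ε)
FIRST(E) = { 'e' }
FIRST(E D e) = { 'e' }
ε ∉ FIRST(E D e), so FOLLOW(D) is not added.
PREDICT(D → E D e) = { 'e' }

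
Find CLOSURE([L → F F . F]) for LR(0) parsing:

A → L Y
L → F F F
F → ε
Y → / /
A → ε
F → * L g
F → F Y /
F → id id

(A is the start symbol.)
To compute CLOSURE, for each item [A → α.Bβ] where B is a non-terminal, add [B → .γ] for all productions B → γ; repeat for the newly added items until nothing changes.

Start with: [L → F F . F]
  [L → F F . F] has the dot before F: add [F → .], [F → . * L g], [F → . F Y /], [F → . id id]
No further items can be added.

CLOSURE = { [F → . * L g], [F → . F Y /], [F → . id id], [F → .], [L → F F . F] }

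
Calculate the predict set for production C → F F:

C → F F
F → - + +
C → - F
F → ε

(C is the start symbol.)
{ $, '-' }

PREDICT(C → F F) = (FIRST(RHS) \ {ε}) ∪ (FOLLOW(C) if ε ∈ FIRST(RHS), i.e. RHS ⇒* ε)
FIRST(F) = { '-', ε }
FIRST(F F) = { '-', ε }
ε ∈ FIRST(F F) (the right-hand side is nullable), so add FOLLOW(C) = { $ }
PREDICT(C → F F) = { $, '-' }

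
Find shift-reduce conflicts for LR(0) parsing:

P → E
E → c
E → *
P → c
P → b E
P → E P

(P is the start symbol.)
A shift-reduce conflict occurs when an LR(0) state has both:
  - a complete (reduce) item [A → α .] (dot at the end), and
  - a shift item [B → β . c γ] (dot before a terminal).

Augment with P' → P and build the canonical LR(0) collection (I0 = CLOSURE({[P' → . P]}), then GOTO on every symbol after a dot until no new states appear). It has 9 states:
  I0: { [E → . *], [E → . c], [P → . E P], [P → . E], [P → . b E], [P → . c], [P' → . P] }  — shift
  I1: { [E → * .] }  — reduce
  I2: { [E → . *], [E → . c], [P → . E P], [P → . E], [P → . b E], [P → . c], [P → E . P], [P → E .] }  — shift, reduce
  I3: { [P' → P .] }  — accept
  I4: { [E → . *], [E → . c], [P → b . E] }  — shift
  I5: { [E → c .], [P → c .] }  — 2 reduces
  I6: { [P → b E .] }  — reduce
  I7: { [E → c .] }  — reduce
  I8: { [P → E P .] }  — reduce

I2 contains reduce item [P → E .] and shift items [E → . *], [E → . c], [P → . b E], [P → . c] — shift-reduce conflict.

Answer: Yes — I2: [P → E .] vs [E → . *]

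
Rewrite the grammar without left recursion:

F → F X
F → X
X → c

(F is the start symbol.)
F → X F'
F' → X F'
F' → ε
X → c

F is directly left-recursive. The standard transformation for
  A → A α₁ | ... | A α_m | β₁ | ... | β_n
is
  A  → β₁ A' | ... | β_n A'
  A' → α₁ A' | ... | α_m A' | ε

F → X becomes F → X F'
F → F X becomes F' → X F'
Add F' → ε

Productions for other non-terminals are unchanged:
  X → c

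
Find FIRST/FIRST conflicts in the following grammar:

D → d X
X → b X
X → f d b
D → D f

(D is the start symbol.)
Yes. D → d X / D → D f on { 'd' }

FIRST sets of the non-terminals at (or reachable through a nullable prefix from) the front of some alternative:
  FIRST(D) = { 'd' }

Productions for D:
  D → d X: FIRST = { 'd' }
  D → D f: FIRST = { 'd' }
Productions for X:
  X → b X: FIRST = { 'b' }
  X → f d b: FIRST = { 'f' }

Conflict for D: D → d X and D → D f
  Overlap: { 'd' }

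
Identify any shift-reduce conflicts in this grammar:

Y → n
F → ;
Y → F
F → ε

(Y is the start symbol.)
Yes — I0: [F → .] vs [F → . ;]

A shift-reduce conflict occurs when an LR(0) state has both:
  - a complete (reduce) item [A → α .] (dot at the end), and
  - a shift item [B → β . c γ] (dot before a terminal).

Augment with Y' → Y and build the canonical LR(0) collection (I0 = CLOSURE({[Y' → . Y]}), then GOTO on every symbol after a dot until no new states appear). It has 5 states:
  I0: { [F → . ;], [F → .], [Y → . F], [Y → . n], [Y' → . Y] }  — shift, reduce
  I1: { [F → ; .] }  — reduce
  I2: { [Y → F .] }  — reduce
  I3: { [Y' → Y .] }  — accept
  I4: { [Y → n .] }  — reduce

I0 contains reduce item [F → .] and shift items [F → . ;], [Y → . n] — shift-reduce conflict.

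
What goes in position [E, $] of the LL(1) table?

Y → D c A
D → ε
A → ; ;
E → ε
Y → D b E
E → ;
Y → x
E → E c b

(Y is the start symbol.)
To find M[E, $], we find productions for E where $ is in the predict set (PREDICT(N → α) = (FIRST(α) \ {ε}) ∪ (FOLLOW(N) if α ⇒* ε)).

Relevant sets:
  FIRST(E) = { ';', 'c', ε }
  FOLLOW(E) = { $, 'c' }

E → ε: PREDICT = { $, 'c' }
  $ is in predict set, so this production goes in M[E, $]
E → ;: PREDICT = { ';' }
E → E c b: PREDICT = { ';', 'c' }

M[E, $] = E → ε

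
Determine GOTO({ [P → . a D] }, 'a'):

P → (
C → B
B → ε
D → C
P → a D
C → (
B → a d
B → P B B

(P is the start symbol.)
GOTO(I, 'a') = CLOSURE({ [A → αX.β] : [A → α.Xβ] ∈ I, X = 'a' })

Items with dot before 'a', with the dot advanced:
  [P → . a D] → [P → a . D]
Closure of the advanced items:
  [P → a . D] has the dot before D: add [D → . C]
  [D → . C] has the dot before C: add [C → . B], [C → . (]
  [C → . B] has the dot before B: add [B → .], [B → . a d], [B → . P B B]
  [B → . P B B] has the dot before P: add [P → . (], [P → . a D]

GOTO = { [B → . P B B], [B → . a d], [B → .], [C → . (], [C → . B], [D → . C], [P → . (], [P → . a D], [P → a . D] }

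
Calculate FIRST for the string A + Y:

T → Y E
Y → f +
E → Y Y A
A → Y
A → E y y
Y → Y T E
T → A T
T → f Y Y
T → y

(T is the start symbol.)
{ 'f' }

FIRST sets of the non-terminals involved (from the grammar, by fixed-point iteration):
  FIRST(A) = { 'f' }

To compute FIRST(A + Y), process the symbols left to right:
Symbol A is a non-terminal. Add FIRST(A) \ {ε} = { 'f' }
A is not nullable (ε ∉ FIRST(A)), so stop here.
FIRST(A + Y) = { 'f' }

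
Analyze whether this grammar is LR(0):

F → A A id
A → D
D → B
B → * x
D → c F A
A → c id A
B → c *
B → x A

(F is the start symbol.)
A grammar is LR(0) if no state in the canonical LR(0) collection has:
  - both a shift item (dot before a terminal) and a complete item (shift-reduce conflict), or
  - two or more complete items (reduce-reduce conflict; the accept item [F' → F .] counts as a complete item here).

Augment with F' → F and build the canonical LR(0) collection (I0 = CLOSURE({[F' → . F]}), then GOTO on every symbol after a dot until no new states appear). It has 17 states:
  I0: { [A → . D], [A → . c id A], [B → . * x], [B → . c *], [B → . x A], [D → . B], [D → . c F A], [F → . A A id], [F' → . F] }  — shift
  I1: { [B → * . x] }  — shift
  I2: { [A → . D], [A → . c id A], [B → . * x], [B → . c *], [B → . x A], [D → . B], [D → . c F A], [F → A . A id] }  — shift
  I3: { [D → B .] }  — reduce
  I4: { [A → D .] }  — reduce
  I5: { [F' → F .] }  — accept
  I6: { [A → . D], [A → . c id A], [A → c . id A], [B → . * x], [B → . c *], [B → . x A], [B → c . *], [D → . B], [D → . c F A], [D → c . F A], [F → . A A id] }  — shift
  I7: { [A → . D], [A → . c id A], [B → . * x], [B → . c *], [B → . x A], [B → x . A], [D → . B], [D → . c F A] }  — shift
  I8: { [B → x A .] }  — reduce
  I9: { [B → * . x], [B → c * .] }  — shift, reduce
  I10: { [A → . D], [A → . c id A], [B → . * x], [B → . c *], [B → . x A], [D → . B], [D → . c F A], [D → c F . A] }  — shift
  I11: { [A → . D], [A → . c id A], [A → c id . A], [B → . * x], [B → . c *], [B → . x A], [D → . B], [D → . c F A] }  — shift
  I12: { [A → c id A .] }  — reduce
  I13: { [D → c F A .] }  — reduce
  I14: { [B → * x .] }  — reduce
  I15: { [F → A A . id] }  — shift
  I16: { [F → A A id .] }  — reduce

Conflict in state I9:
  Shift-reduce conflict between [B → c * .] and [B → * . x]
So the grammar is NOT LR(0).

Answer: No. Shift-reduce conflict between [B → c * .] and [B → * . x]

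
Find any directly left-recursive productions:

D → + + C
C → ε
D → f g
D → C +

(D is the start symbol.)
Direct left recursion occurs when N → N α for some non-terminal N (the right-hand side begins with the left-hand side itself).

D → + + C: starts with '+'
C → ε: starts with ε
D → f g: starts with f
D → C +: starts with C

No direct left recursion found.

Answer: No direct left recursion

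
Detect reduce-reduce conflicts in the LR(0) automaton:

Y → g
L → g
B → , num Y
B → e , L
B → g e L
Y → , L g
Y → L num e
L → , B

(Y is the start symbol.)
A reduce-reduce conflict occurs when an LR(0) state has two complete items [A → α .] and [B → β .] — both call for a reduction, and with no lookahead the parser cannot choose between them.

Augment with Y' → Y and build the canonical LR(0) collection (I0 = CLOSURE({[Y' → . Y]}), then GOTO on every symbol after a dot until no new states appear). It has 23 states:
  I0: { [L → . , B], [L → . g], [Y → . , L g], [Y → . L num e], [Y → . g], [Y' → . Y] }  — shift
  I1: { [B → . , num Y], [B → . e , L], [B → . g e L], [L → , . B], [L → . , B], [L → . g], [Y → , . L g] }  — shift
  I2: { [Y → L . num e] }  — shift
  I3: { [Y' → Y .] }  — accept
  I4: { [L → g .], [Y → g .] }  — 2 reduces
  I5: { [Y → L num . e] }  — shift
  I6: { [Y → L num e .] }  — reduce
  I7: { [B → , . num Y], [B → . , num Y], [B → . e , L], [B → . g e L], [L → , . B] }  — shift
  I8: { [L → , B .] }  — reduce
  I9: { [Y → , L . g] }  — shift
  I10: { [B → e . , L] }  — shift
  I11: { [B → g . e L], [L → g .] }  — shift, reduce
  I12: { [B → g e . L], [L → . , B], [L → . g] }  — shift
  I13: { [B → . , num Y], [B → . e , L], [B → . g e L], [L → , . B] }  — shift
  I14: { [B → g e L .] }  — reduce
  I15: { [L → g .] }  — reduce
  I16: { [B → , . num Y] }  — shift
  I17: { [B → g . e L] }  — shift
  I18: { [B → , num . Y], [L → . , B], [L → . g], [Y → . , L g], [Y → . L num e], [Y → . g] }  — shift
  I19: { [B → , num Y .] }  — reduce
  I20: { [B → e , . L], [L → . , B], [L → . g] }  — shift
  I21: { [B → e , L .] }  — reduce
  I22: { [Y → , L g .] }  — reduce

I4 contains complete items [L → g .], [Y → g .] — reduce-reduce conflict.

Answer: Yes — I4: [L → g .] vs [Y → g .]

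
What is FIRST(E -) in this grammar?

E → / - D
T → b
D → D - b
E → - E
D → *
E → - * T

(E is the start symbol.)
{ '-', '/' }

FIRST sets of the non-terminals involved (from the grammar, by fixed-point iteration):
  FIRST(E) = { '-', '/' }

To compute FIRST(E -), process the symbols left to right:
Symbol E is a non-terminal. Add FIRST(E) \ {ε} = { '-', '/' }
E is not nullable (ε ∉ FIRST(E)), so stop here.
FIRST(E -) = { '-', '/' }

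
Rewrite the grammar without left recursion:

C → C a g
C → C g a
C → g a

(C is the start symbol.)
C is directly left-recursive. The standard transformation for
  A → A α₁ | ... | A α_m | β₁ | ... | β_n
is
  A  → β₁ A' | ... | β_n A'
  A' → α₁ A' | ... | α_m A' | ε

C → g a becomes C → g a C'
C → C a g becomes C' → a g C'
C → C g a becomes C' → g a C'
Add C' → ε

Resulting grammar:
C → g a C'
C' → a g C'
C' → g a C'
C' → ε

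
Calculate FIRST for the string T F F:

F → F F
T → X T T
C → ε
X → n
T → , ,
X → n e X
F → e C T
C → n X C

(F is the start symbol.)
FIRST sets of the non-terminals involved (from the grammar, by fixed-point iteration):
  FIRST(T) = { ',', 'n' }

To compute FIRST(T F F), process the symbols left to right:
Symbol T is a non-terminal. Add FIRST(T) \ {ε} = { ',', 'n' }
T is not nullable (ε ∉ FIRST(T)), so stop here.
FIRST(T F F) = { ',', 'n' }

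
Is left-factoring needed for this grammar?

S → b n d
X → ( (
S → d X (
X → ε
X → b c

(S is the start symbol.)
Left-factoring is needed when two productions for the same non-terminal
share a common prefix on the right-hand side.

Productions for S:
  S → b n d
  S → d X (
Productions for X:
  X → ( (
  X → ε
  X → b c

No common prefixes found.

Answer: No, left-factoring is not needed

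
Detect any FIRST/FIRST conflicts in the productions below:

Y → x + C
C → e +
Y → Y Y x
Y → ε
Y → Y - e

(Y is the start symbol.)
A FIRST/FIRST conflict occurs when two productions N → α and N → β for the same non-terminal have FIRST(α) ∩ FIRST(β) ≠ ∅ (with ε ∈ FIRST of a nullable right-hand side, so two nullable alternatives also conflict).

FIRST sets of the non-terminals at (or reachable through a nullable prefix from) the front of some alternative:
  FIRST(Y) = { '-', 'x', ε }

Productions for Y:
  Y → x + C: FIRST = { 'x' }
  Y → Y Y x: FIRST = { '-', 'x' }
  Y → ε: FIRST = { ε }
  Y → Y - e: FIRST = { '-', 'x' }
C has only one production, so no FIRST/FIRST conflict is possible there.

Conflict for Y: Y → x + C and Y → Y Y x
  Overlap: { 'x' }
Conflict for Y: Y → x + C and Y → Y - e
  Overlap: { 'x' }
Conflict for Y: Y → Y Y x and Y → Y - e
  Overlap: { '-', 'x' }

Answer: Yes. Y → x '+' C / Y → Y Y x on { 'x' }; Y → x '+' C / Y → Y '-' e on { 'x' }; Y → Y Y x / Y → Y '-' e on { '-', 'x' }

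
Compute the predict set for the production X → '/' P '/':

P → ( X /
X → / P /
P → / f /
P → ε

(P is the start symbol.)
PREDICT(X → '/' P '/') = (FIRST(RHS) \ {ε}) ∪ (FOLLOW(X) if ε ∈ FIRST(RHS), i.e. RHS ⇒* ε)
FIRST('/' P '/') = { '/' }
ε ∉ FIRST('/' P '/'), so FOLLOW(X) is not added.
PREDICT(X → '/' P '/') = { '/' }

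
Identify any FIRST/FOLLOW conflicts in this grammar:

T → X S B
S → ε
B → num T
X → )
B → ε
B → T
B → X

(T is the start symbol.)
A FIRST/FOLLOW conflict occurs when a non-terminal N has a nullable alternative N → β (β ⇒* ε) and another alternative N → α with FIRST(α) ∩ FOLLOW(N) ≠ ∅: on such a lookahead the parser cannot decide between expanding α and letting N vanish via β.

Nullable non-terminals: B, S.
FIRST sets used below: FIRST(T) = { ')' }, FIRST(X) = { ')' }

B: nullable alternative(s) B → ε; FOLLOW(B) = { $ }
  B → num T: FIRST \ {ε} = { 'num' } — disjoint from FOLLOW(B)
  B → ε: FIRST \ {ε} = { } — this is the only nullable alternative, skip
  B → T: FIRST \ {ε} = { ')' } — disjoint from FOLLOW(B)
  B → X: FIRST \ {ε} = { ')' } — disjoint from FOLLOW(B)
S has a nullable alternative but only one production, so nothing to check.

T, X have no nullable alternative, so no FIRST/FOLLOW check is needed there.

No FIRST/FOLLOW conflicts found.

Answer: No FIRST/FOLLOW conflicts.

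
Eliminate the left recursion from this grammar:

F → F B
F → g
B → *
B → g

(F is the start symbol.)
F is directly left-recursive. The standard transformation for
  A → A α₁ | ... | A α_m | β₁ | ... | β_n
is
  A  → β₁ A' | ... | β_n A'
  A' → α₁ A' | ... | α_m A' | ε

F → g becomes F → g F'
F → F B becomes F' → B F'
Add F' → ε

Productions for other non-terminals are unchanged:
  B → *
  B → g

Resulting grammar:
F → g F'
F' → B F'
F' → ε
B → *
B → g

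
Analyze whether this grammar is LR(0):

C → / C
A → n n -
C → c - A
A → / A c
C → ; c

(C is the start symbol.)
A grammar is LR(0) if no state in the canonical LR(0) collection has:
  - both a shift item (dot before a terminal) and a complete item (shift-reduce conflict), or
  - two or more complete items (reduce-reduce conflict; the accept item [C' → C .] counts as a complete item here).

Augment with C' → C and build the canonical LR(0) collection (I0 = CLOSURE({[C' → . C]}), then GOTO on every symbol after a dot until no new states appear). It has 15 states:
  I0: { [C → . / C], [C → . ; c], [C → . c - A], [C' → . C] }  — shift
  I1: { [C → . / C], [C → . ; c], [C → . c - A], [C → / . C] }  — shift
  I2: { [C → ; . c] }  — shift
  I3: { [C' → C .] }  — accept
  I4: { [C → c . - A] }  — shift
  I5: { [A → . / A c], [A → . n n -], [C → c - . A] }  — shift
  I6: { [A → . / A c], [A → . n n -], [A → / . A c] }  — shift
  I7: { [C → c - A .] }  — reduce
  I8: { [A → n . n -] }  — shift
  I9: { [A → n n . -] }  — shift
  I10: { [A → n n - .] }  — reduce
  I11: { [A → / A . c] }  — shift
  I12: { [A → / A c .] }  — reduce
  I13: { [C → ; c .] }  — reduce
  I14: { [C → / C .] }  — reduce

Every state is either a pure shift/goto state or contains exactly one complete item and nothing to shift — no conflicts. The grammar is LR(0).

Answer: Yes, the grammar is LR(0)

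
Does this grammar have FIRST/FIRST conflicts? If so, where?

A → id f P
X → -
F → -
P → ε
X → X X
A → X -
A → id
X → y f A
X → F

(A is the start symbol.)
A FIRST/FIRST conflict occurs when two productions N → α and N → β for the same non-terminal have FIRST(α) ∩ FIRST(β) ≠ ∅ (with ε ∈ FIRST of a nullable right-hand side, so two nullable alternatives also conflict).

FIRST sets of the non-terminals at (or reachable through a nullable prefix from) the front of some alternative:
  FIRST(X) = { '-', 'y' }
  FIRST(F) = { '-' }

Productions for A:
  A → id f P: FIRST = { 'id' }
  A → X -: FIRST = { '-', 'y' }
  A → id: FIRST = { 'id' }
Productions for X:
  X → -: FIRST = { '-' }
  X → X X: FIRST = { '-', 'y' }
  X → y f A: FIRST = { 'y' }
  X → F: FIRST = { '-' }
F, P have only one production, so no FIRST/FIRST conflict is possible there.

Conflict for A: A → id f P and A → id
  Overlap: { 'id' }
Conflict for X: X → - and X → X X
  Overlap: { '-' }
Conflict for X: X → - and X → F
  Overlap: { '-' }
Conflict for X: X → X X and X → y f A
  Overlap: { 'y' }
Conflict for X: X → X X and X → F
  Overlap: { '-' }

Answer: Yes. A → id f P / A → id on { 'id' }; X → '-' / X → X X on { '-' }; X → '-' / X → F on { '-' }; X → X X / X → y f A on { 'y' }; X → X X / X → F on { '-' }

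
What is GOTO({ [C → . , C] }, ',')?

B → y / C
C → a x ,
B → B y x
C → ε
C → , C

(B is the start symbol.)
GOTO(I, ',') = CLOSURE({ [A → αX.β] : [A → α.Xβ] ∈ I, X = ',' })

Items with dot before ',', with the dot advanced:
  [C → . , C] → [C → , . C]
Closure of the advanced items:
  [C → , . C] has the dot before C: add [C → . a x ,], [C → .], [C → . , C]

GOTO = { [C → , . C], [C → . , C], [C → . a x ,], [C → .] }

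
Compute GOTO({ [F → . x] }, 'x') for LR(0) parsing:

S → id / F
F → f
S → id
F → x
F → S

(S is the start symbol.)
GOTO(I, 'x') = CLOSURE({ [A → αX.β] : [A → α.Xβ] ∈ I, X = 'x' })

Items with dot before 'x', with the dot advanced:
  [F → . x] → [F → x .]
Closure adds nothing (no advanced item has the dot before a non-terminal).

GOTO = { [F → x .] }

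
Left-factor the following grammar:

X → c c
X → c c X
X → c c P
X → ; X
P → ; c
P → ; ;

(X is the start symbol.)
Left-factoring transforms A → αβ₁ | αβ₂ into A → αA' and A' → β₁ | β₂
(α is the longest common prefix among the alternatives). Repeat until
no nonterminal has two alternatives with a common prefix.

Round 1: X has alternatives sharing prefix 'c c'. Introduce X': X → c c X'
  Add: X' → ε
  Add: X' → X
  Add: X' → P

Round 2: P has alternatives sharing prefix ';'. Introduce P': P → ; P'
  Add: P' → c
  Add: P' → ;

No remaining common prefixes — done.

Resulting grammar:
X → c c X'
X' → ε
X' → X
X' → P
X → ; X
P → ; P'
P' → c
P' → ;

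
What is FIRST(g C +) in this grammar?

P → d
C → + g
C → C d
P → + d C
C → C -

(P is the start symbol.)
{ 'g' }

To compute FIRST(g C +), process the symbols left to right:
Symbol g is a terminal. Add 'g' and stop.
FIRST(g C +) = { 'g' }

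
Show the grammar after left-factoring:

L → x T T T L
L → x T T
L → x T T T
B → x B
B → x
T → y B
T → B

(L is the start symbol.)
L → x T T L'
L' → T L''
L'' → L
L'' → ε
L' → ε
B → x B'
B' → B
B' → ε
T → y B
T → B

Left-factoring transforms A → αβ₁ | αβ₂ into A → αA' and A' → β₁ | β₂
(α is the longest common prefix among the alternatives). Repeat until
no nonterminal has two alternatives with a common prefix.

Round 1: L has alternatives sharing prefix 'x T T'. Introduce L': L → x T T L'
  Add: L' → T L
  Add: L' → ε
  Add: L' → T

Round 2: L' has alternatives sharing prefix 'T'. Introduce L'': L' → T L''
  Add: L'' → L
  Add: L'' → ε

Round 3: B has alternatives sharing prefix 'x'. Introduce B': B → x B'
  Add: B' → B
  Add: B' → ε

No remaining common prefixes — done.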